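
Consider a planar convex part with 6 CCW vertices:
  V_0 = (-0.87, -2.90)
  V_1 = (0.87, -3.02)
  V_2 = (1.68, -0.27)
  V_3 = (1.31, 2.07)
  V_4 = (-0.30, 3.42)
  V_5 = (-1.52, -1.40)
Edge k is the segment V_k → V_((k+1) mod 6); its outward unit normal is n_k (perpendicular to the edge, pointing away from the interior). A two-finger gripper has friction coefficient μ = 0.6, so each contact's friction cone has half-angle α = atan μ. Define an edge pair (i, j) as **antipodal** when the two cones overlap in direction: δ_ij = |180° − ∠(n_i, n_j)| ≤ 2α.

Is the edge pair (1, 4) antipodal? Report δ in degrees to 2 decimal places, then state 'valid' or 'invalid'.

δ = 2.21°, valid

α = atan 0.6 = 30.96°;  2α = 61.93°
edge 1: e_1 = (+0.81, +2.75);  n_1 = (+0.9593, -0.2825)
edge 4: e_4 = (-1.22, -4.82);  n_4 = (-0.9694, +0.2454)
∠(n_1, n_4) = 177.79°
δ = |180° − 177.79°| = 2.21°
2.21° ≤ 2α = 61.93°  →  valid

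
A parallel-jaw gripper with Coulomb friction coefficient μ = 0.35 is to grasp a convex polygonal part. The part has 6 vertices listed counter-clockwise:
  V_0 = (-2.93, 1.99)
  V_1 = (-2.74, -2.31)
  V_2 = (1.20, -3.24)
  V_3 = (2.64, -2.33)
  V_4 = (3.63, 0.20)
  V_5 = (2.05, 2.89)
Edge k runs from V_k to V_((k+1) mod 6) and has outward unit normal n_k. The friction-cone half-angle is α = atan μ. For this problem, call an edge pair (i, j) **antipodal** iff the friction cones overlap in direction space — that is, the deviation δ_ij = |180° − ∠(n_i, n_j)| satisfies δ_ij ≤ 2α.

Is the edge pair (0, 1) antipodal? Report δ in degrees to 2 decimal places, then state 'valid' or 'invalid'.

α = atan 0.35 = 19.29°;  2α = 38.58°
edge 0: e_0 = (+0.19, -4.30);  n_0 = (-0.9990, -0.0441)
edge 1: e_1 = (+3.94, -0.93);  n_1 = (-0.2297, -0.9733)
∠(n_0, n_1) = 74.19°
δ = |180° − 74.19°| = 105.81°
105.81° > 2α = 38.58°  →  invalid

δ = 105.81°, invalid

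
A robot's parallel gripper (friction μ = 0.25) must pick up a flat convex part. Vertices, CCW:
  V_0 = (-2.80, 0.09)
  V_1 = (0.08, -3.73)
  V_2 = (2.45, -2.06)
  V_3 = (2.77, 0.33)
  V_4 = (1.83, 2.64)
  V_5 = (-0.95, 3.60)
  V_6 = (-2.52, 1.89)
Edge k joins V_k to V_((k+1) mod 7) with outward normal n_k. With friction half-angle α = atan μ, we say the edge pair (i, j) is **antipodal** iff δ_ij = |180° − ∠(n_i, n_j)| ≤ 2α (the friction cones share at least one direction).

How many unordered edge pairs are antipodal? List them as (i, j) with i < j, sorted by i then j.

α = atan 0.25 = 14.04°;  2α = 28.07°
n_0 = (-0.7985, -0.6020)
n_1 = (+0.5760, -0.8174)
n_2 = (+0.9912, -0.1327)
n_3 = (+0.9262, +0.3769)
n_4 = (+0.3264, +0.9452)
n_5 = (-0.7366, +0.6763)
n_6 = (-0.9881, +0.1537)
  (0,1): δ = 91.84°  ·
  (0,2): δ = 44.64°  ·
  (0,3): δ = 14.87°  ✓
  (0,4): δ = 33.94°  ·
  (0,5): δ = 100.43°  ·
  (0,6): δ = 134.14°  ·
  (1,2): δ = 132.80°  ·
  (1,3): δ = 103.03°  ·
  (1,4): δ = 54.22°  ·
  (1,5): δ = 12.27°  ✓
  (1,6): δ = 45.99°  ·
  (2,3): δ = 150.23°  ·
  (2,4): δ = 101.42°  ·
  (2,5): δ = 34.93°  ·
  (2,6): δ = 1.22°  ✓
  (3,4): δ = 131.19°  ·
  (3,5): δ = 64.70°  ·
  (3,6): δ = 30.98°  ·
  (4,5): δ = 113.50°  ·
  (4,6): δ = 79.79°  ·
  (5,6): δ = 146.29°  ·
antipodal pairs: 3

count = 3; pairs: (0,3), (1,5), (2,6)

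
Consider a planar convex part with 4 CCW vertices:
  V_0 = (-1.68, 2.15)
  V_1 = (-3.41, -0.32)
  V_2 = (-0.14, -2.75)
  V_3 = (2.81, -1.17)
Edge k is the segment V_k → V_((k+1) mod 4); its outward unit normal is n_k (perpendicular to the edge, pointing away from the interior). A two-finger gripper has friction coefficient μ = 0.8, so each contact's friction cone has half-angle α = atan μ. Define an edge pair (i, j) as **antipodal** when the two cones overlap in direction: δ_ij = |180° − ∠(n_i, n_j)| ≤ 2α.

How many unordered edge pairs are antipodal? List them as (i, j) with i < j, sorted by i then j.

α = atan 0.8 = 38.66°;  2α = 77.32°
n_0 = (-0.8191, +0.5737)
n_1 = (-0.5965, -0.8026)
n_2 = (+0.4721, -0.8815)
n_3 = (+0.5945, +0.8041)
  (0,1): δ = 91.61°  ·
  (0,2): δ = 26.82°  ✓
  (0,3): δ = 88.53°  ·
  (1,2): δ = 115.21°  ·
  (1,3): δ = 0.14°  ✓
  (2,3): δ = 64.65°  ✓
antipodal pairs: 3

count = 3; pairs: (0,2), (1,3), (2,3)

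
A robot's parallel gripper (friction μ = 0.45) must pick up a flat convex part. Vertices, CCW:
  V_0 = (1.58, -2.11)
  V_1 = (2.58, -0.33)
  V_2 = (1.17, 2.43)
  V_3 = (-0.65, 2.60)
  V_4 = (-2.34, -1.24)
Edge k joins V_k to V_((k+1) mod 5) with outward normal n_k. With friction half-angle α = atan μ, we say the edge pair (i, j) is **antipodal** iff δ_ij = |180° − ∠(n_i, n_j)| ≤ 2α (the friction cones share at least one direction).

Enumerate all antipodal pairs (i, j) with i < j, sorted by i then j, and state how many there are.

count = 2; pairs: (0,3), (2,4)

α = atan 0.45 = 24.23°;  2α = 48.46°
n_0 = (+0.8718, -0.4898)
n_1 = (+0.8905, +0.4549)
n_2 = (+0.0930, +0.9957)
n_3 = (-0.9153, +0.4028)
n_4 = (-0.2167, -0.9762)
  (0,1): δ = 123.61°  ·
  (0,2): δ = 66.01°  ·
  (0,3): δ = 5.57°  ✓
  (0,4): δ = 106.81°  ·
  (1,2): δ = 122.40°  ·
  (1,3): δ = 50.82°  ·
  (1,4): δ = 50.43°  ·
  (2,3): δ = 108.42°  ·
  (2,4): δ = 7.18°  ✓
  (3,4): δ = 78.76°  ·
antipodal pairs: 2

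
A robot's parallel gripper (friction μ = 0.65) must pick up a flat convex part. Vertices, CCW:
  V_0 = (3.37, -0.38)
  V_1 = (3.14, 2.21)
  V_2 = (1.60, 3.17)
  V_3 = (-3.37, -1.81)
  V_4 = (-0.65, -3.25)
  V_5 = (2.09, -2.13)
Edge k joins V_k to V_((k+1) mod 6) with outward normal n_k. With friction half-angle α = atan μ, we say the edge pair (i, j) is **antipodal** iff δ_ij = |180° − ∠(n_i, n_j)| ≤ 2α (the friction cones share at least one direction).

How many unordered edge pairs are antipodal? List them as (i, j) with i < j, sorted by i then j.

α = atan 0.65 = 33.02°;  2α = 66.05°
n_0 = (+0.9961, +0.0885)
n_1 = (+0.5290, +0.8486)
n_2 = (-0.7078, +0.7064)
n_3 = (-0.4679, -0.8838)
n_4 = (+0.3784, -0.9257)
n_5 = (+0.8071, -0.5904)
  (0,1): δ = 127.01°  ·
  (0,2): δ = 50.02°  ✓
  (0,3): δ = 57.03°  ✓
  (0,4): δ = 107.16°  ·
  (0,5): δ = 138.74°  ·
  (1,2): δ = 103.00°  ·
  (1,3): δ = 4.04°  ✓
  (1,4): δ = 54.17°  ✓
  (1,5): δ = 85.76°  ·
  (2,3): δ = 72.95°  ·
  (2,4): δ = 22.82°  ✓
  (2,5): δ = 8.76°  ✓
  (3,4): δ = 129.87°  ·
  (3,5): δ = 98.29°  ·
  (4,5): δ = 148.42°  ·
antipodal pairs: 6

count = 6; pairs: (0,2), (0,3), (1,3), (1,4), (2,4), (2,5)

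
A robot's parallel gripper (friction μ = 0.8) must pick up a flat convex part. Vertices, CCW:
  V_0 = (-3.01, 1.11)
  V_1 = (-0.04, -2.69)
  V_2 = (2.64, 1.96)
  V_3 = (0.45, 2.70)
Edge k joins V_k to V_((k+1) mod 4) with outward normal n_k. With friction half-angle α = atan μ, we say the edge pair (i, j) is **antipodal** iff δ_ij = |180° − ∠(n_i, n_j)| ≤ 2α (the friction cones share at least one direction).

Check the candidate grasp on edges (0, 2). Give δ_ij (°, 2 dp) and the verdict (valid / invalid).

δ = 33.32°, valid

α = atan 0.8 = 38.66°;  2α = 77.32°
edge 0: e_0 = (+2.97, -3.80);  n_0 = (-0.7879, -0.6158)
edge 2: e_2 = (-2.19, +0.74);  n_2 = (+0.3201, +0.9474)
∠(n_0, n_2) = 146.68°
δ = |180° − 146.68°| = 33.32°
33.32° ≤ 2α = 77.32°  →  valid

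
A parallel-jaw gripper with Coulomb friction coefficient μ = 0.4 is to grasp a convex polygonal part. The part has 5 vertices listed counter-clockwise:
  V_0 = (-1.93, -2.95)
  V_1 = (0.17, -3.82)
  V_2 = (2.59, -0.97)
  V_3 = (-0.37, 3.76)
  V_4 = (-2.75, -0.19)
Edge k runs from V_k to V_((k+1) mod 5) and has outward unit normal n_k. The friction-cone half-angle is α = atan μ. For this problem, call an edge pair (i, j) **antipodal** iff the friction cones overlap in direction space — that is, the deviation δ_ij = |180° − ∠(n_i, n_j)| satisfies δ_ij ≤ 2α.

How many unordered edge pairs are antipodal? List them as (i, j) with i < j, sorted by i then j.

α = atan 0.4 = 21.80°;  2α = 43.60°
n_0 = (-0.3827, -0.9239)
n_1 = (+0.7623, -0.6473)
n_2 = (+0.8477, +0.5305)
n_3 = (-0.8565, +0.5161)
n_4 = (-0.9586, -0.2848)
  (0,1): δ = 107.83°  ·
  (0,2): δ = 35.46°  ✓
  (0,3): δ = 81.43°  ·
  (0,4): δ = 129.05°  ·
  (1,2): δ = 107.63°  ·
  (1,3): δ = 9.27°  ✓
  (1,4): δ = 56.88°  ·
  (2,3): δ = 63.11°  ·
  (2,4): δ = 15.49°  ✓
  (3,4): δ = 132.38°  ·
antipodal pairs: 3

count = 3; pairs: (0,2), (1,3), (2,4)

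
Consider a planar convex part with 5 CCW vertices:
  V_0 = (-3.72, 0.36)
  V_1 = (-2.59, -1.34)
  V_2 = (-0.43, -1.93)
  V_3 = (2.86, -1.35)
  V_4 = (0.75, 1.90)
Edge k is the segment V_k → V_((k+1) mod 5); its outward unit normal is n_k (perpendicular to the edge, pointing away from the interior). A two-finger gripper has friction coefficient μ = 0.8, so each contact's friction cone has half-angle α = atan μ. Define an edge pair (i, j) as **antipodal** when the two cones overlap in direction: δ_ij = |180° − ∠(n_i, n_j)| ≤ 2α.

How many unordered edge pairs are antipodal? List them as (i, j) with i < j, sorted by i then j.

α = atan 0.8 = 38.66°;  2α = 77.32°
n_0 = (-0.8328, -0.5536)
n_1 = (-0.2635, -0.9647)
n_2 = (+0.1736, -0.9848)
n_3 = (+0.8387, +0.5445)
n_4 = (-0.3257, +0.9455)
  (0,1): δ = 138.89°  ·
  (0,2): δ = 113.61°  ·
  (0,3): δ = 0.62°  ✓
  (0,4): δ = 75.40°  ✓
  (1,2): δ = 154.72°  ·
  (1,3): δ = 41.73°  ✓
  (1,4): δ = 34.29°  ✓
  (2,3): δ = 67.01°  ✓
  (2,4): δ = 9.01°  ✓
  (3,4): δ = 103.98°  ·
antipodal pairs: 6

count = 6; pairs: (0,3), (0,4), (1,3), (1,4), (2,3), (2,4)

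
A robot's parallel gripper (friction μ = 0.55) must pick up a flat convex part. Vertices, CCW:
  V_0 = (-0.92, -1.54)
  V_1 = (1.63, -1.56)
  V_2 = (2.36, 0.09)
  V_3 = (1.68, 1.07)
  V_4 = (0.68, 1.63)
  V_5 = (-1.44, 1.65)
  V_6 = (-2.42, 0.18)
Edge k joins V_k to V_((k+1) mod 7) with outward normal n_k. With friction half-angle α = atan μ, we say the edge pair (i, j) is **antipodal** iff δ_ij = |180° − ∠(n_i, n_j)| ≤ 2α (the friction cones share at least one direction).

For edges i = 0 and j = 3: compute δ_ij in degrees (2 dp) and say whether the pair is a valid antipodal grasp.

α = atan 0.55 = 28.81°;  2α = 57.62°
edge 0: e_0 = (+2.55, -0.02);  n_0 = (-0.0078, -1.0000)
edge 3: e_3 = (-1.00, +0.56);  n_3 = (+0.4886, +0.8725)
∠(n_0, n_3) = 151.20°
δ = |180° − 151.20°| = 28.80°
28.80° ≤ 2α = 57.62°  →  valid

δ = 28.80°, valid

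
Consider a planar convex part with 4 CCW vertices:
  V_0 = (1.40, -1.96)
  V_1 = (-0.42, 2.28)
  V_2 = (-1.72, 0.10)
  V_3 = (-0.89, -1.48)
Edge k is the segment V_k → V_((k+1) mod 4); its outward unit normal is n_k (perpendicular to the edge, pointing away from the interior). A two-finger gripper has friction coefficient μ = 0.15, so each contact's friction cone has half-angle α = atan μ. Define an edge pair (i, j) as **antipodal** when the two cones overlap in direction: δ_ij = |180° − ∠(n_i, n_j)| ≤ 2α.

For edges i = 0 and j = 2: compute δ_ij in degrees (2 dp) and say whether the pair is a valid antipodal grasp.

δ = 4.48°, valid

α = atan 0.15 = 8.53°;  2α = 17.06°
edge 0: e_0 = (-1.82, +4.24);  n_0 = (+0.9189, +0.3944)
edge 2: e_2 = (+0.83, -1.58);  n_2 = (-0.8853, -0.4651)
∠(n_0, n_2) = 175.52°
δ = |180° − 175.52°| = 4.48°
4.48° ≤ 2α = 17.06°  →  valid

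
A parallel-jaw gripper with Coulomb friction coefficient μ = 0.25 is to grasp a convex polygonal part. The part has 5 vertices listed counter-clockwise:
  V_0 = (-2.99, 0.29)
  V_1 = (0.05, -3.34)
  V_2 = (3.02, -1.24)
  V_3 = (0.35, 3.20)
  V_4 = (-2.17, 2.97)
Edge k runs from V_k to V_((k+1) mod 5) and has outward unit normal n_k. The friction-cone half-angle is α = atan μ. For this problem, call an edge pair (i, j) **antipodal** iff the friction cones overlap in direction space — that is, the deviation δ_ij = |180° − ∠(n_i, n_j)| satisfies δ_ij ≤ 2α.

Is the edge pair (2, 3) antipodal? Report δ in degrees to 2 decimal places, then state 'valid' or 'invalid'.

δ = 115.81°, invalid

α = atan 0.25 = 14.04°;  2α = 28.07°
edge 2: e_2 = (-2.67, +4.44);  n_2 = (+0.8570, +0.5153)
edge 3: e_3 = (-2.52, -0.23);  n_3 = (-0.0909, +0.9959)
∠(n_2, n_3) = 64.19°
δ = |180° − 64.19°| = 115.81°
115.81° > 2α = 28.07°  →  invalid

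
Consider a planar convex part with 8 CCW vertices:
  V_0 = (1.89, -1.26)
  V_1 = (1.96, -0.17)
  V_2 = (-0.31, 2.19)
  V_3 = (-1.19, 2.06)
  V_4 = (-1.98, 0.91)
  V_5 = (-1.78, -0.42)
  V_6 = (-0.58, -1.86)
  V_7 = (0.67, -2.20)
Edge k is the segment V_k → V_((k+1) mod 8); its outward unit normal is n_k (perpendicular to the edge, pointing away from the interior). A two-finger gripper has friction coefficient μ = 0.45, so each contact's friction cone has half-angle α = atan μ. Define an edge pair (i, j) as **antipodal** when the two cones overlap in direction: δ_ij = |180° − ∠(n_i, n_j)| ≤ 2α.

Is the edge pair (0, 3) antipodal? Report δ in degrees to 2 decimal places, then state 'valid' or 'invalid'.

α = atan 0.45 = 24.23°;  2α = 48.46°
edge 0: e_0 = (+0.07, +1.09);  n_0 = (+0.9979, -0.0641)
edge 3: e_3 = (-0.79, -1.15);  n_3 = (-0.8243, +0.5662)
∠(n_0, n_3) = 149.19°
δ = |180° − 149.19°| = 30.81°
30.81° ≤ 2α = 48.46°  →  valid

δ = 30.81°, valid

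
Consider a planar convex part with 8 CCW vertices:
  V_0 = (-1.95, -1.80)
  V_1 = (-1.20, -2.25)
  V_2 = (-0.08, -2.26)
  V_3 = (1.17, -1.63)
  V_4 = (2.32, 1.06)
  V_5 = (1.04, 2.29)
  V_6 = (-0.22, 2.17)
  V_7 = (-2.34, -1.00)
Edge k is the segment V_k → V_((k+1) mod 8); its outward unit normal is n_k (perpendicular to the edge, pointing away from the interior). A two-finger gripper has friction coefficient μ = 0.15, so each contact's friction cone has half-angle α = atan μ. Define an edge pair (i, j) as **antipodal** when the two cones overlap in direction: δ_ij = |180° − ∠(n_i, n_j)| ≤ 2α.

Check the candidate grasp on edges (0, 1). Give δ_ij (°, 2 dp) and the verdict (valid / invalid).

δ = 149.55°, invalid

α = atan 0.15 = 8.53°;  2α = 17.06°
edge 0: e_0 = (+0.75, -0.45);  n_0 = (-0.5145, -0.8575)
edge 1: e_1 = (+1.12, -0.01);  n_1 = (-0.0089, -1.0000)
∠(n_0, n_1) = 30.45°
δ = |180° − 30.45°| = 149.55°
149.55° > 2α = 17.06°  →  invalid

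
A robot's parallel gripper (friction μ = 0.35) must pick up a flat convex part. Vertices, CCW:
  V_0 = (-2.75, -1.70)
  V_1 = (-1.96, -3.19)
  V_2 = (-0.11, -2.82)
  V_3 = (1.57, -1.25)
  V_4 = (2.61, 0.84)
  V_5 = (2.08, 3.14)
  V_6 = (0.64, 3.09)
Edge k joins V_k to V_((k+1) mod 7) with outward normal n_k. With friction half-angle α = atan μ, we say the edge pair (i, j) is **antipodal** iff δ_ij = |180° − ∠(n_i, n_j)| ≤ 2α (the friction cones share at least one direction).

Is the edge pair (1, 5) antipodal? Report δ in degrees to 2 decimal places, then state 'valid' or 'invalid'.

δ = 9.32°, valid

α = atan 0.35 = 19.29°;  2α = 38.58°
edge 1: e_1 = (+1.85, +0.37);  n_1 = (+0.1961, -0.9806)
edge 5: e_5 = (-1.44, -0.05);  n_5 = (-0.0347, +0.9994)
∠(n_1, n_5) = 170.68°
δ = |180° − 170.68°| = 9.32°
9.32° ≤ 2α = 38.58°  →  valid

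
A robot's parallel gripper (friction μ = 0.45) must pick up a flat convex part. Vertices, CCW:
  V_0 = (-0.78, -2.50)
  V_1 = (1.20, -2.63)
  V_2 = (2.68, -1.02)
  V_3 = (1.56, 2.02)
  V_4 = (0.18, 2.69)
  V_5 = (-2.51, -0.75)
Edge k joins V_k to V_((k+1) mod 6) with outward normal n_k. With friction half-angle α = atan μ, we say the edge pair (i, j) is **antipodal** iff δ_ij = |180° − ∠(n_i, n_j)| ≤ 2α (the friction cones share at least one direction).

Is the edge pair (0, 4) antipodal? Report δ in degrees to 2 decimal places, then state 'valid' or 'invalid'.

α = atan 0.45 = 24.23°;  2α = 48.46°
edge 0: e_0 = (+1.98, -0.13);  n_0 = (-0.0655, -0.9979)
edge 4: e_4 = (-2.69, -3.44);  n_4 = (-0.7877, +0.6160)
∠(n_0, n_4) = 124.27°
δ = |180° − 124.27°| = 55.73°
55.73° > 2α = 48.46°  →  invalid

δ = 55.73°, invalid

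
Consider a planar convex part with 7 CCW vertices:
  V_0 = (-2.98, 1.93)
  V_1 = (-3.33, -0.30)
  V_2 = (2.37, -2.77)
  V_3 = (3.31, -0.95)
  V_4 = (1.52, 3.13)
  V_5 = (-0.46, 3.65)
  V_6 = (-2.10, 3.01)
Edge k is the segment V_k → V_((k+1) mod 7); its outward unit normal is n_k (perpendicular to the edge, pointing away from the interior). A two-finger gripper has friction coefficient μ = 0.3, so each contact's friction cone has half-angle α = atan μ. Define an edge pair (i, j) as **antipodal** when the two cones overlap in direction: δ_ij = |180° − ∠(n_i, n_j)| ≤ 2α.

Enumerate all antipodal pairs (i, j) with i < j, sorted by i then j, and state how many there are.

count = 4; pairs: (0,2), (0,3), (1,4), (2,6)

α = atan 0.3 = 16.70°;  2α = 33.40°
n_0 = (-0.9879, +0.1551)
n_1 = (-0.3976, -0.9176)
n_2 = (+0.8885, -0.4589)
n_3 = (+0.9157, +0.4018)
n_4 = (+0.2540, +0.9672)
n_5 = (-0.3635, +0.9316)
n_6 = (-0.7752, +0.6317)
  (0,1): δ = 104.51°  ·
  (0,2): δ = 18.40°  ✓
  (0,3): δ = 32.61°  ✓
  (0,4): δ = 84.20°  ·
  (0,5): δ = 120.24°  ·
  (0,6): δ = 149.75°  ·
  (1,2): δ = 93.89°  ·
  (1,3): δ = 42.88°  ·
  (1,4): δ = 8.71°  ✓
  (1,5): δ = 44.75°  ·
  (1,6): δ = 74.26°  ·
  (2,3): δ = 129.00°  ·
  (2,4): δ = 77.40°  ·
  (2,5): δ = 41.37°  ·
  (2,6): δ = 11.86°  ✓
  (3,4): δ = 128.40°  ·
  (3,5): δ = 92.37°  ·
  (3,6): δ = 62.86°  ·
  (4,5): δ = 143.97°  ·
  (4,6): δ = 114.46°  ·
  (5,6): δ = 150.49°  ·
antipodal pairs: 4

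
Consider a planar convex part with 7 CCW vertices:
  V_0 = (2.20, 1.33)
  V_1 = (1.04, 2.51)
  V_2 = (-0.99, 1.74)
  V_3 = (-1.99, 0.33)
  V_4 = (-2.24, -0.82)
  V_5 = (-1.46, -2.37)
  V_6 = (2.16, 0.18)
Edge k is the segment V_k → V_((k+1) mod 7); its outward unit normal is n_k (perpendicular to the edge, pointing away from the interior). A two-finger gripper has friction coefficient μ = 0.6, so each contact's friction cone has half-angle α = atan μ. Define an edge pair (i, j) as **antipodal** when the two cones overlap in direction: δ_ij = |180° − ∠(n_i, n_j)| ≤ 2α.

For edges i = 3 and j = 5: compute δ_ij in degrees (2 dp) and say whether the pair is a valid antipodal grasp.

α = atan 0.6 = 30.96°;  2α = 61.93°
edge 3: e_3 = (-0.25, -1.15);  n_3 = (-0.9772, +0.2124)
edge 5: e_5 = (+3.62, +2.55);  n_5 = (+0.5759, -0.8175)
∠(n_3, n_5) = 137.43°
δ = |180° − 137.43°| = 42.57°
42.57° ≤ 2α = 61.93°  →  valid

δ = 42.57°, valid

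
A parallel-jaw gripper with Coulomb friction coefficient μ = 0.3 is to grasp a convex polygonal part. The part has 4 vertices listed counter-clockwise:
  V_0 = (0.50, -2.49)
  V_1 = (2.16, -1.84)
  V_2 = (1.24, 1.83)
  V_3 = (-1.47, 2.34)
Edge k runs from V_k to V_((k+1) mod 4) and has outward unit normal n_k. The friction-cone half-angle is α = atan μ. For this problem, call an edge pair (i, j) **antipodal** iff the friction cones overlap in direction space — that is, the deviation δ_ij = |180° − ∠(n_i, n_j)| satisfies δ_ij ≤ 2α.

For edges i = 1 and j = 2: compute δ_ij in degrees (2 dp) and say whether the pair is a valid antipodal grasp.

α = atan 0.3 = 16.70°;  2α = 33.40°
edge 1: e_1 = (-0.92, +3.67);  n_1 = (+0.9700, +0.2432)
edge 2: e_2 = (-2.71, +0.51);  n_2 = (+0.1849, +0.9827)
∠(n_1, n_2) = 65.27°
δ = |180° − 65.27°| = 114.73°
114.73° > 2α = 33.40°  →  invalid

δ = 114.73°, invalid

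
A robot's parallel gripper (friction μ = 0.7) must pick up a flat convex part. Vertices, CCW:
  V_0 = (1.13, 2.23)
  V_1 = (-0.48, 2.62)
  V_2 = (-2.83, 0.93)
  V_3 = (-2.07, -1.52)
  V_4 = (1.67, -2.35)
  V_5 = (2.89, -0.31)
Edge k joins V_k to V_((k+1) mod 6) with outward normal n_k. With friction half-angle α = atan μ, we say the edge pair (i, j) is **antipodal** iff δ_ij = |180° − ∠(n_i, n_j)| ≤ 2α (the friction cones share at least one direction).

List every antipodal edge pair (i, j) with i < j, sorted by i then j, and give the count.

count = 7; pairs: (0,2), (0,3), (1,3), (1,4), (2,4), (2,5), (3,5)

α = atan 0.7 = 34.99°;  2α = 69.98°
n_0 = (+0.2354, +0.9719)
n_1 = (-0.5838, +0.8119)
n_2 = (-0.9551, -0.2963)
n_3 = (-0.2167, -0.9762)
n_4 = (+0.8582, -0.5133)
n_5 = (+0.8220, +0.5695)
  (0,1): δ = 130.66°  ·
  (0,2): δ = 59.15°  ✓
  (0,3): δ = 1.10°  ✓
  (0,4): δ = 72.74°  ·
  (0,5): δ = 138.34°  ·
  (1,2): δ = 108.49°  ·
  (1,3): δ = 48.23°  ✓
  (1,4): δ = 23.40°  ✓
  (1,5): δ = 89.00°  ·
  (2,3): δ = 119.75°  ·
  (2,4): δ = 48.12°  ✓
  (2,5): δ = 17.48°  ✓
  (3,4): δ = 108.37°  ·
  (3,5): δ = 42.77°  ✓
  (4,5): δ = 114.40°  ·
antipodal pairs: 7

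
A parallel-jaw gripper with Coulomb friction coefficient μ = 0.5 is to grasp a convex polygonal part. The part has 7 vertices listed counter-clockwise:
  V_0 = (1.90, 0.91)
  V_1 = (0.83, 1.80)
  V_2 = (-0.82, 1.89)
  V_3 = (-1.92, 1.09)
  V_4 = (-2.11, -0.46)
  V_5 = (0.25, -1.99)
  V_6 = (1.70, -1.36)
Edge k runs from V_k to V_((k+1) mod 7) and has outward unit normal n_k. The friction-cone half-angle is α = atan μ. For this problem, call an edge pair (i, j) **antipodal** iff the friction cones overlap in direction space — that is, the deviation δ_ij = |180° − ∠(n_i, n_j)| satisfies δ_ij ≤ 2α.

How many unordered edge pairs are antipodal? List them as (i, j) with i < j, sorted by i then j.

count = 6; pairs: (0,4), (1,4), (1,5), (2,5), (2,6), (3,6)

α = atan 0.5 = 26.57°;  2α = 53.13°
n_0 = (+0.6395, +0.7688)
n_1 = (+0.0545, +0.9985)
n_2 = (-0.5882, +0.8087)
n_3 = (-0.9926, +0.1217)
n_4 = (-0.5440, -0.8391)
n_5 = (+0.3985, -0.9172)
n_6 = (+0.9961, -0.0878)
  (0,1): δ = 143.37°  ·
  (0,2): δ = 104.22°  ·
  (0,3): δ = 57.24°  ·
  (0,4): δ = 6.80°  ✓
  (0,5): δ = 63.24°  ·
  (0,6): δ = 124.72°  ·
  (1,2): δ = 140.85°  ·
  (1,3): δ = 93.87°  ·
  (1,4): δ = 29.83°  ✓
  (1,5): δ = 26.61°  ✓
  (1,6): δ = 88.09°  ·
  (2,3): δ = 133.02°  ·
  (2,4): δ = 68.98°  ·
  (2,5): δ = 12.54°  ✓
  (2,6): δ = 48.94°  ✓
  (3,4): δ = 115.97°  ·
  (3,5): δ = 59.53°  ·
  (3,6): δ = 1.95°  ✓
  (4,5): δ = 123.56°  ·
  (4,6): δ = 62.08°  ·
  (5,6): δ = 118.52°  ·
antipodal pairs: 6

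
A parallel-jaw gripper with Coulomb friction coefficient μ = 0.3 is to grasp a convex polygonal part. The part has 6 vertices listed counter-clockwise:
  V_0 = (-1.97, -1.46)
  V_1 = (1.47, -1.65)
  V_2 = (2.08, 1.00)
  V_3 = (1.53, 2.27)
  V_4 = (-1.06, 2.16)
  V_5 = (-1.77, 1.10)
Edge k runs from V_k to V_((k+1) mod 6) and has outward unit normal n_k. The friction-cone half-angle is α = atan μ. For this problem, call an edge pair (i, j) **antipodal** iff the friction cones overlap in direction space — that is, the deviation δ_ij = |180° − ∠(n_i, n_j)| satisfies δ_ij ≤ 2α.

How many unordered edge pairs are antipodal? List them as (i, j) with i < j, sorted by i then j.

count = 4; pairs: (0,3), (1,4), (1,5), (2,5)

α = atan 0.3 = 16.70°;  2α = 33.40°
n_0 = (-0.0551, -0.9985)
n_1 = (+0.9745, -0.2243)
n_2 = (+0.9176, +0.3974)
n_3 = (-0.0424, +0.9991)
n_4 = (-0.8308, +0.5565)
n_5 = (-0.9970, +0.0779)
  (0,1): δ = 99.80°  ·
  (0,2): δ = 63.42°  ·
  (0,3): δ = 5.59°  ✓
  (0,4): δ = 59.35°  ·
  (0,5): δ = 88.69°  ·
  (1,2): δ = 143.62°  ·
  (1,3): δ = 74.61°  ·
  (1,4): δ = 20.85°  ✓
  (1,5): δ = 8.50°  ✓
  (2,3): δ = 110.98°  ·
  (2,4): δ = 57.23°  ·
  (2,5): δ = 27.88°  ✓
  (3,4): δ = 126.25°  ·
  (3,5): δ = 96.90°  ·
  (4,5): δ = 150.65°  ·
antipodal pairs: 4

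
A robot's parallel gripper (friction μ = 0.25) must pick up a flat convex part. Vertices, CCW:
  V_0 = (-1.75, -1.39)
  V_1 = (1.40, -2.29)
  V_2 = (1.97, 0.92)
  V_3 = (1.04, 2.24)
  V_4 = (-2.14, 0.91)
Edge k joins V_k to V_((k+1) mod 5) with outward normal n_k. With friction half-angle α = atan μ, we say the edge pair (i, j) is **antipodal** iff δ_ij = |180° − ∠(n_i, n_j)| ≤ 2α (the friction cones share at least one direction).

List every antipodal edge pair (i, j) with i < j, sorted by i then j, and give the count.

count = 2; pairs: (1,4), (2,4)

α = atan 0.25 = 14.04°;  2α = 28.07°
n_0 = (-0.2747, -0.9615)
n_1 = (+0.9846, -0.1748)
n_2 = (+0.8175, +0.5760)
n_3 = (-0.3859, +0.9226)
n_4 = (-0.9859, -0.1672)
  (0,1): δ = 84.12°  ·
  (0,2): δ = 38.89°  ·
  (0,3): δ = 38.64°  ·
  (0,4): δ = 115.57°  ·
  (1,2): δ = 134.76°  ·
  (1,3): δ = 57.23°  ·
  (1,4): δ = 19.69°  ✓
  (2,3): δ = 102.47°  ·
  (2,4): δ = 25.54°  ✓
  (3,4): δ = 103.07°  ·
antipodal pairs: 2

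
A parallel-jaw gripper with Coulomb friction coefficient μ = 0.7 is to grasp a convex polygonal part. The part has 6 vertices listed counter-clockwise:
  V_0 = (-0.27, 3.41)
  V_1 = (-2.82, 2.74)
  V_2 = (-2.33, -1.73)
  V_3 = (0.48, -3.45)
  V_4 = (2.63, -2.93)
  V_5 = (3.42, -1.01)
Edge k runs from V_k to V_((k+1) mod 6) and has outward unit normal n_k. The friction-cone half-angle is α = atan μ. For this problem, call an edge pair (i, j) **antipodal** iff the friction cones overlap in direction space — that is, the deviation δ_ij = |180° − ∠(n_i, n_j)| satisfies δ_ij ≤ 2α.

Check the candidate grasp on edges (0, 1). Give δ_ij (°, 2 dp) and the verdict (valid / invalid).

α = atan 0.7 = 34.99°;  2α = 69.98°
edge 0: e_0 = (-2.55, -0.67);  n_0 = (-0.2541, +0.9672)
edge 1: e_1 = (+0.49, -4.47);  n_1 = (-0.9940, -0.1090)
∠(n_0, n_1) = 81.53°
δ = |180° − 81.53°| = 98.47°
98.47° > 2α = 69.98°  →  invalid

δ = 98.47°, invalid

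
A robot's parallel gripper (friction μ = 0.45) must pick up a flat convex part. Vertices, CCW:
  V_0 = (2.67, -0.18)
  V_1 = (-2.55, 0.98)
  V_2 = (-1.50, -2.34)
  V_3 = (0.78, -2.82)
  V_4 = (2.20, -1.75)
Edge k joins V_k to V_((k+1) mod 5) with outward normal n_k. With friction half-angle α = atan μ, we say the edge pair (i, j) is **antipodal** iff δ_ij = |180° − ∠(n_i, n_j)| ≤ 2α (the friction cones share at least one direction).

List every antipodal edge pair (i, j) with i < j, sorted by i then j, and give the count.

count = 2; pairs: (0,2), (1,4)

α = atan 0.45 = 24.23°;  2α = 48.46°
n_0 = (+0.2169, +0.9762)
n_1 = (-0.9535, -0.3015)
n_2 = (-0.2060, -0.9785)
n_3 = (+0.6018, -0.7986)
n_4 = (+0.9580, -0.2868)
  (0,1): δ = 59.92°  ·
  (0,2): δ = 0.64°  ✓
  (0,3): δ = 49.53°  ·
  (0,4): δ = 85.86°  ·
  (1,2): δ = 119.44°  ·
  (1,3): δ = 70.55°  ·
  (1,4): δ = 34.22°  ✓
  (2,3): δ = 131.11°  ·
  (2,4): δ = 94.78°  ·
  (3,4): δ = 143.66°  ·
antipodal pairs: 2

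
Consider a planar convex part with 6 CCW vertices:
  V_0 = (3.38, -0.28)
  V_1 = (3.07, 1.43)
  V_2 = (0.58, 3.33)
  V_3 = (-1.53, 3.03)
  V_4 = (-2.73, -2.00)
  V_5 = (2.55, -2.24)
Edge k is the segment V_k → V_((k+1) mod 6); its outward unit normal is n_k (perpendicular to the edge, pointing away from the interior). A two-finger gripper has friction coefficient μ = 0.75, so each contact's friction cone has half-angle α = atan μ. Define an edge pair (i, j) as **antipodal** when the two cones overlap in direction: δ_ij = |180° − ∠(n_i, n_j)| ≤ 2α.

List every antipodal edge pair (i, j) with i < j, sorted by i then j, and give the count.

count = 6; pairs: (0,3), (1,3), (1,4), (2,4), (2,5), (3,5)

α = atan 0.75 = 36.87°;  2α = 73.74°
n_0 = (+0.9840, +0.1784)
n_1 = (+0.6066, +0.7950)
n_2 = (-0.1408, +0.9900)
n_3 = (-0.9727, +0.2321)
n_4 = (-0.0454, -0.9990)
n_5 = (+0.9208, -0.3899)
  (0,1): δ = 137.62°  ·
  (0,2): δ = 92.18°  ·
  (0,3): δ = 23.69°  ✓
  (0,4): δ = 77.12°  ·
  (0,5): δ = 146.77°  ·
  (1,2): δ = 134.56°  ·
  (1,3): δ = 66.07°  ✓
  (1,4): δ = 34.74°  ✓
  (1,5): δ = 104.39°  ·
  (2,3): δ = 111.51°  ·
  (2,4): δ = 10.69°  ✓
  (2,5): δ = 58.96°  ✓
  (3,4): δ = 79.18°  ·
  (3,5): δ = 9.53°  ✓
  (4,5): δ = 110.35°  ·
antipodal pairs: 6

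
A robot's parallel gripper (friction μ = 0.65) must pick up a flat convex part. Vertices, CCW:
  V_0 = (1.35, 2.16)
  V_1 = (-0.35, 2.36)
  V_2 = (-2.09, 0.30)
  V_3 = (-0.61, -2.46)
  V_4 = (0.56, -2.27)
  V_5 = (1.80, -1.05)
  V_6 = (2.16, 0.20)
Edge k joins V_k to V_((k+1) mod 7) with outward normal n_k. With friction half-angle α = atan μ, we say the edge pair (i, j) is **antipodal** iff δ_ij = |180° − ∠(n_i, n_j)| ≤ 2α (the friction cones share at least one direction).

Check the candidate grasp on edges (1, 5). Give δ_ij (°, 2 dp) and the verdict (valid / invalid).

α = atan 0.65 = 33.02°;  2α = 66.05°
edge 1: e_1 = (-1.74, -2.06);  n_1 = (-0.7639, +0.6453)
edge 5: e_5 = (+0.36, +1.25);  n_5 = (+0.9609, -0.2768)
∠(n_1, n_5) = 155.88°
δ = |180° − 155.88°| = 24.12°
24.12° ≤ 2α = 66.05°  →  valid

δ = 24.12°, valid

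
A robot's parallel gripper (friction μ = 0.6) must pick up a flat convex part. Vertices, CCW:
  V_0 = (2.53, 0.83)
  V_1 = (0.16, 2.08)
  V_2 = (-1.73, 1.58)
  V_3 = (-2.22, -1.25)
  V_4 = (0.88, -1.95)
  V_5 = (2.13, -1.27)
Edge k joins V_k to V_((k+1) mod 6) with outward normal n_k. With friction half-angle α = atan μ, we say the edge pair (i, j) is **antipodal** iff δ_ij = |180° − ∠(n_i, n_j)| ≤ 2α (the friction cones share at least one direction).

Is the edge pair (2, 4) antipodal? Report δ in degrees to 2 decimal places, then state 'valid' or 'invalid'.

δ = 51.63°, valid

α = atan 0.6 = 30.96°;  2α = 61.93°
edge 2: e_2 = (-0.49, -2.83);  n_2 = (-0.9853, +0.1706)
edge 4: e_4 = (+1.25, +0.68);  n_4 = (+0.4779, -0.8784)
∠(n_2, n_4) = 128.37°
δ = |180° − 128.37°| = 51.63°
51.63° ≤ 2α = 61.93°  →  valid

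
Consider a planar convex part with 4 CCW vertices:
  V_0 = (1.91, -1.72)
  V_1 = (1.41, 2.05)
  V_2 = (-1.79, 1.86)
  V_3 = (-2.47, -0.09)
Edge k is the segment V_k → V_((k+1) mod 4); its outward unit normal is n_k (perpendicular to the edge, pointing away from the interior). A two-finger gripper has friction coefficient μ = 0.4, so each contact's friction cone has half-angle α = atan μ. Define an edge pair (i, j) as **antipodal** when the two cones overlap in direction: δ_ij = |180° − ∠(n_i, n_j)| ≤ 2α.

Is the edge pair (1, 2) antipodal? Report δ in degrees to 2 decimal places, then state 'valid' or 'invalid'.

α = atan 0.4 = 21.80°;  2α = 43.60°
edge 1: e_1 = (-3.20, -0.19);  n_1 = (-0.0593, +0.9982)
edge 2: e_2 = (-0.68, -1.95);  n_2 = (-0.9442, +0.3293)
∠(n_1, n_2) = 67.38°
δ = |180° − 67.38°| = 112.62°
112.62° > 2α = 43.60°  →  invalid

δ = 112.62°, invalid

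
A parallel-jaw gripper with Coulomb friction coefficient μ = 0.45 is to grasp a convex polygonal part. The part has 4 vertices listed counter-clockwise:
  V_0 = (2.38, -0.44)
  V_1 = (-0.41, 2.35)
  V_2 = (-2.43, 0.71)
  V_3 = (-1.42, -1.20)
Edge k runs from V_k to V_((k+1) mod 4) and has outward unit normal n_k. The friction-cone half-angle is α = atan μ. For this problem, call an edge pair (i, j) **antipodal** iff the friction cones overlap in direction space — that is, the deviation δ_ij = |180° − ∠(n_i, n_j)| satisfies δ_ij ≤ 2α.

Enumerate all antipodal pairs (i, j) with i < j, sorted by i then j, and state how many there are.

count = 2; pairs: (0,2), (1,3)

α = atan 0.45 = 24.23°;  2α = 48.46°
n_0 = (+0.7071, +0.7071)
n_1 = (-0.6303, +0.7763)
n_2 = (-0.8840, -0.4675)
n_3 = (+0.1961, -0.9806)
  (0,1): δ = 95.93°  ·
  (0,2): δ = 17.13°  ✓
  (0,3): δ = 56.31°  ·
  (1,2): δ = 101.20°  ·
  (1,3): δ = 27.76°  ✓
  (2,3): δ = 106.56°  ·
antipodal pairs: 2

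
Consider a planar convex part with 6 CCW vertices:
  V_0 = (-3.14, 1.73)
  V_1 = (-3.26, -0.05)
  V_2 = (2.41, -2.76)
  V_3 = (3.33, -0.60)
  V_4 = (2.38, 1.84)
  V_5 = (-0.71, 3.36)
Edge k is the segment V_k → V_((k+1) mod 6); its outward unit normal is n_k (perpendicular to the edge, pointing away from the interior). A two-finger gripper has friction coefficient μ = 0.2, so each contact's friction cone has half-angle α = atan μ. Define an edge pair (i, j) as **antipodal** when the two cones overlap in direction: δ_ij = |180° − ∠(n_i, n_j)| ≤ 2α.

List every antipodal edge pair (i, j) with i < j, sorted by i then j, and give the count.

count = 2; pairs: (0,2), (1,4)

α = atan 0.2 = 11.31°;  2α = 22.62°
n_0 = (-0.9977, +0.0673)
n_1 = (-0.4312, -0.9022)
n_2 = (+0.9200, -0.3919)
n_3 = (+0.9319, +0.3628)
n_4 = (+0.4414, +0.8973)
n_5 = (-0.5571, +0.8305)
  (0,1): δ = 111.69°  ·
  (0,2): δ = 19.21°  ✓
  (0,3): δ = 25.13°  ·
  (0,4): δ = 67.66°  ·
  (0,5): δ = 127.71°  ·
  (1,2): δ = 87.52°  ·
  (1,3): δ = 43.18°  ·
  (1,4): δ = 0.65°  ✓
  (1,5): δ = 59.40°  ·
  (2,3): δ = 135.66°  ·
  (2,4): δ = 93.12°  ·
  (2,5): δ = 33.08°  ·
  (3,4): δ = 137.47°  ·
  (3,5): δ = 77.42°  ·
  (4,5): δ = 119.95°  ·
antipodal pairs: 2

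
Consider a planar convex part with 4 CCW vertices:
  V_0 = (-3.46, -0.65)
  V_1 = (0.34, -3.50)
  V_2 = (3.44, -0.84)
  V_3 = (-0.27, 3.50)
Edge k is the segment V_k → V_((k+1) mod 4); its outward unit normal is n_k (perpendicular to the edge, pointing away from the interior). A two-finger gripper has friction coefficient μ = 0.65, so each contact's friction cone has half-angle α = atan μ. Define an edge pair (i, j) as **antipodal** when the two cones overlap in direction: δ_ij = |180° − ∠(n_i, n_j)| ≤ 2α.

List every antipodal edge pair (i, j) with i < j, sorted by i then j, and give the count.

count = 2; pairs: (0,2), (1,3)

α = atan 0.65 = 33.02°;  2α = 66.05°
n_0 = (-0.6000, -0.8000)
n_1 = (+0.6512, -0.7589)
n_2 = (+0.7601, +0.6498)
n_3 = (-0.7928, +0.6094)
  (0,1): δ = 102.50°  ·
  (0,2): δ = 12.60°  ✓
  (0,3): δ = 89.32°  ·
  (1,2): δ = 90.11°  ·
  (1,3): δ = 11.82°  ✓
  (2,3): δ = 78.07°  ·
antipodal pairs: 2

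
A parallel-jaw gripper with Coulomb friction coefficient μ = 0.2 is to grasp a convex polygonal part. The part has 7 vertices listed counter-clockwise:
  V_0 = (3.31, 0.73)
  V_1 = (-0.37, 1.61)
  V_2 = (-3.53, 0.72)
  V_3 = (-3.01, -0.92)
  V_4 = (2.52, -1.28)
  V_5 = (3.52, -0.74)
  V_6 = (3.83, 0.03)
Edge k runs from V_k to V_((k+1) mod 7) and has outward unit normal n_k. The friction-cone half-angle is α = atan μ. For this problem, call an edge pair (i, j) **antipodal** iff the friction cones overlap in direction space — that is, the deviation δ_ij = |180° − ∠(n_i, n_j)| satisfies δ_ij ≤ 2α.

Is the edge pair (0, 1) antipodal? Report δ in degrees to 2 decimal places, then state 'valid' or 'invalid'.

δ = 150.82°, invalid

α = atan 0.2 = 11.31°;  2α = 22.62°
edge 0: e_0 = (-3.68, +0.88);  n_0 = (+0.2326, +0.9726)
edge 1: e_1 = (-3.16, -0.89);  n_1 = (-0.2711, +0.9626)
∠(n_0, n_1) = 29.18°
δ = |180° − 29.18°| = 150.82°
150.82° > 2α = 22.62°  →  invalid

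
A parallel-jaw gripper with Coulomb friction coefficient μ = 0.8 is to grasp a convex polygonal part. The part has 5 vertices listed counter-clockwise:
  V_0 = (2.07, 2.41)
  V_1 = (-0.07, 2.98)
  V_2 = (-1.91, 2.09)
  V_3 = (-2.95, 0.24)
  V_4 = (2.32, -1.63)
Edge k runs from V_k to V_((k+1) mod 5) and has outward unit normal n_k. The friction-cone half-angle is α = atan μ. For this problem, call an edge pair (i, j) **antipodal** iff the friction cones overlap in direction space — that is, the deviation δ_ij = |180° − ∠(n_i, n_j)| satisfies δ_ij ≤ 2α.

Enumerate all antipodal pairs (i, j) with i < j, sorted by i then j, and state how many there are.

α = atan 0.8 = 38.66°;  2α = 77.32°
n_0 = (+0.2574, +0.9663)
n_1 = (-0.4354, +0.9002)
n_2 = (-0.8717, +0.4900)
n_3 = (-0.3344, -0.9424)
n_4 = (+0.9981, +0.0618)
  (0,1): δ = 139.27°  ·
  (0,2): δ = 104.43°  ·
  (0,3): δ = 4.62°  ✓
  (0,4): δ = 108.46°  ·
  (1,2): δ = 145.16°  ·
  (1,3): δ = 45.35°  ✓
  (1,4): δ = 67.73°  ✓
  (2,3): δ = 80.19°  ·
  (2,4): δ = 32.88°  ✓
  (3,4): δ = 66.92°  ✓
antipodal pairs: 5

count = 5; pairs: (0,3), (1,3), (1,4), (2,4), (3,4)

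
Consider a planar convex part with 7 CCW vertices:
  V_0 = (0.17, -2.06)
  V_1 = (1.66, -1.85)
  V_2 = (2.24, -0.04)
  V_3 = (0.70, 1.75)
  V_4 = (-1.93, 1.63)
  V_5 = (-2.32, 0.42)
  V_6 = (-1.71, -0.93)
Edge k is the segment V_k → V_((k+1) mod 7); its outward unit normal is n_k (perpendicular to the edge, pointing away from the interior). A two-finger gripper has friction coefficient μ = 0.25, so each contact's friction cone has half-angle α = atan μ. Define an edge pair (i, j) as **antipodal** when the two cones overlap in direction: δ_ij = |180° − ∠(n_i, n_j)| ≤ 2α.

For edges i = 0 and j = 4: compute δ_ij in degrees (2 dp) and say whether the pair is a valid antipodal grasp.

δ = 64.11°, invalid

α = atan 0.25 = 14.04°;  2α = 28.07°
edge 0: e_0 = (+1.49, +0.21);  n_0 = (+0.1396, -0.9902)
edge 4: e_4 = (-0.39, -1.21);  n_4 = (-0.9518, +0.3068)
∠(n_0, n_4) = 115.89°
δ = |180° − 115.89°| = 64.11°
64.11° > 2α = 28.07°  →  invalid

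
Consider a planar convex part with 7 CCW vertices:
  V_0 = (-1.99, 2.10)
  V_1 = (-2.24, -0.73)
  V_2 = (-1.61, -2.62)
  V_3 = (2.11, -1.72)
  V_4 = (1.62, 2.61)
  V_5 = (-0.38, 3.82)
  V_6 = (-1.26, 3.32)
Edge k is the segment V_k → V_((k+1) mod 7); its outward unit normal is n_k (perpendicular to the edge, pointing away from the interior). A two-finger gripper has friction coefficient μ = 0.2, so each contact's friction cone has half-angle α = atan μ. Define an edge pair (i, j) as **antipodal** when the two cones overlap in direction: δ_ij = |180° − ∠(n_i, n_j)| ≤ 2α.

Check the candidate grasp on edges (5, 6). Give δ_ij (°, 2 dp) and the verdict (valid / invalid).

δ = 150.50°, invalid

α = atan 0.2 = 11.31°;  2α = 22.62°
edge 5: e_5 = (-0.88, -0.50);  n_5 = (-0.4940, +0.8695)
edge 6: e_6 = (-0.73, -1.22);  n_6 = (-0.8581, +0.5135)
∠(n_5, n_6) = 29.50°
δ = |180° − 29.50°| = 150.50°
150.50° > 2α = 22.62°  →  invalid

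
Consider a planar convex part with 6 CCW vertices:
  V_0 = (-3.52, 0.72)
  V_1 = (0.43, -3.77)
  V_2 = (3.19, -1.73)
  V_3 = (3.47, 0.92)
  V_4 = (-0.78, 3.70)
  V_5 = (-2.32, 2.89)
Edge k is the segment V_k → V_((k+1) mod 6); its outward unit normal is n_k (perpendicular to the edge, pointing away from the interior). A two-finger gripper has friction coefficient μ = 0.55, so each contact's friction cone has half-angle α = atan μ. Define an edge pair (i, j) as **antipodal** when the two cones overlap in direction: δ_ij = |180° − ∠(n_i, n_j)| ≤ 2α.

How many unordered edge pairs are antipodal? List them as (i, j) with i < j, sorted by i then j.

count = 6; pairs: (0,2), (0,3), (1,4), (1,5), (2,4), (2,5)

α = atan 0.55 = 28.81°;  2α = 57.62°
n_0 = (-0.7508, -0.6605)
n_1 = (+0.5944, -0.8042)
n_2 = (+0.9945, -0.1051)
n_3 = (+0.5474, +0.8369)
n_4 = (-0.4655, +0.8850)
n_5 = (-0.8751, +0.4839)
  (0,1): δ = 94.87°  ·
  (0,2): δ = 47.37°  ✓
  (0,3): δ = 15.47°  ✓
  (0,4): δ = 76.40°  ·
  (0,5): δ = 109.72°  ·
  (1,2): δ = 132.50°  ·
  (1,3): δ = 69.66°  ·
  (1,4): δ = 8.73°  ✓
  (1,5): δ = 24.59°  ✓
  (2,3): δ = 117.16°  ·
  (2,4): δ = 56.23°  ✓
  (2,5): δ = 22.91°  ✓
  (3,4): δ = 119.07°  ·
  (3,5): δ = 85.75°  ·
  (4,5): δ = 146.69°  ·
antipodal pairs: 6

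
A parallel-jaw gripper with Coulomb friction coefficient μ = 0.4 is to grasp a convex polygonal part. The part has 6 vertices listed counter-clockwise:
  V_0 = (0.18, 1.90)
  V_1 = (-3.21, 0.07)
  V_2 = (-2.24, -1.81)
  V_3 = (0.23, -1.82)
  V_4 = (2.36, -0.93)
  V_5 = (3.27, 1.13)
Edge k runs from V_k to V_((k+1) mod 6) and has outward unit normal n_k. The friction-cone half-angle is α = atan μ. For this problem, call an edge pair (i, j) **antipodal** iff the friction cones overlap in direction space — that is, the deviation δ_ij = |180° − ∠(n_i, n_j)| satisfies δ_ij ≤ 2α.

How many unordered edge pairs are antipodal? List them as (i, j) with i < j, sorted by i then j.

count = 5; pairs: (0,2), (0,3), (0,4), (2,5), (3,5)

α = atan 0.4 = 21.80°;  2α = 43.60°
n_0 = (-0.4750, +0.8800)
n_1 = (-0.8887, -0.4585)
n_2 = (-0.0040, -1.0000)
n_3 = (+0.3855, -0.9227)
n_4 = (+0.9147, -0.4041)
n_5 = (+0.2418, +0.9703)
  (0,1): δ = 91.07°  ·
  (0,2): δ = 28.59°  ✓
  (0,3): δ = 5.68°  ✓
  (0,4): δ = 37.81°  ✓
  (0,5): δ = 137.65°  ·
  (1,2): δ = 117.52°  ·
  (1,3): δ = 94.61°  ·
  (1,4): δ = 51.13°  ·
  (1,5): δ = 48.72°  ·
  (2,3): δ = 157.09°  ·
  (2,4): δ = 113.60°  ·
  (2,5): δ = 13.76°  ✓
  (3,4): δ = 136.51°  ·
  (3,5): δ = 36.67°  ✓
  (4,5): δ = 80.16°  ·
antipodal pairs: 5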